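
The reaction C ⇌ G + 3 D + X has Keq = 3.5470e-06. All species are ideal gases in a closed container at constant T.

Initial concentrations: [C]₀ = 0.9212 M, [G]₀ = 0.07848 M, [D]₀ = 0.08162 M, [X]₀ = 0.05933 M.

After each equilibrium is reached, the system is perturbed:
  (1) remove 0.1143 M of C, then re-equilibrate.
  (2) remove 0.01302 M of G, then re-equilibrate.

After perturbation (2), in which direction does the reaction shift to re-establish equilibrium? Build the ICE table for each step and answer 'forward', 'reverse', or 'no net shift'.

Q₀ = 2.7483e-06 vs Keq = 3.5470e-06 ⇒ Q<K, forward
Step 1:
                   C          G          D          X
  init        0.9212    0.07848    0.08162    0.05933
  Δ        -0.001863   0.001863   0.005589   0.001863
  eq          0.9193    0.08034    0.08721    0.06119
  solve Keq expr → x = 0.001863; check Q = 3.5470e-06
Then remove 0.1143 M of C.
Step 2:
                   C          G          D          X
  init         0.805    0.08034    0.08721    0.06119
  Δ       9.8182e-04 -9.8182e-04  -0.002945 -9.8182e-04
  eq           0.806    0.07936    0.08426    0.06021
  solve Keq expr → x = -9.8182e-04; check Q = 3.5470e-06
Then remove 0.01302 M of G.
Step 3:
                   C          G          D          X
  init         0.806    0.06634    0.08426    0.06021
  Δ        -0.001308   0.001308   0.003924   0.001308
  eq          0.8047    0.06765    0.08819    0.06152
  solve Keq expr → x = 0.001308; check Q = 3.5470e-06

Direction: forward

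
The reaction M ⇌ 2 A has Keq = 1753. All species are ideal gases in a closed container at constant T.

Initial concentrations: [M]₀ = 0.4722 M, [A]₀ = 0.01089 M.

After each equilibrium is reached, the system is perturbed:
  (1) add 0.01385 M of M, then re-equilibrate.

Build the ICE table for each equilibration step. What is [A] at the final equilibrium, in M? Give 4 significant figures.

Q₀ = 2.5115e-04 vs Keq = 1753 ⇒ Q<K, forward
Step 1:
                   M          A
  init        0.4722    0.01089
  Δ          -0.4717     0.9434
  eq      5.1945e-04     0.9543
  solve Keq expr → x = 0.4717; check Q = 1753
Then add 0.01385 M of M.
Step 2:
                   M          A
  init       0.01437     0.9543
  Δ         -0.01382    0.02764
  eq      5.4998e-04     0.9819
  solve Keq expr → x = 0.01382; check Q = 1753

[A]_eq = 0.9819 M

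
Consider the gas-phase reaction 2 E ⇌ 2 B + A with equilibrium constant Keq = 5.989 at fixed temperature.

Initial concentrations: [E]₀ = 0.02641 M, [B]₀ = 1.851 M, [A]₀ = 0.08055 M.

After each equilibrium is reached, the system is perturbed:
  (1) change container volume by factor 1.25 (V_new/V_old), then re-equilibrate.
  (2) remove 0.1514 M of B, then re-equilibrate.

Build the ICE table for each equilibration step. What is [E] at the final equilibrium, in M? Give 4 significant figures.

[E]_eq = 0.08957 M

Q₀ = 395.7 vs Keq = 5.989 ⇒ Q>K, reverse
Step 1:
                    E           B           A
  I           0.02641       1.851     0.08055
  C           0.09935    -0.09935    -0.04968
  E            0.1258       1.752     0.03087
  solve Keq expr → x = -0.04968; check Q = 5.989
Then change container volume by factor 1.25 (V_new/V_old).
Step 2:
                    E           B           A
  I            0.1006       1.401      0.0247
  C         -0.005434    0.005434    0.002717
  E           0.09518       1.407     0.02742
  solve Keq expr → x = 0.002717; check Q = 5.989
Then remove 0.1514 M of B.
Step 3:
                    E           B           A
  I           0.09518       1.255     0.02742
  C         -0.005608    0.005608    0.002804
  E           0.08957       1.261     0.03022
  solve Keq expr → x = 0.002804; check Q = 5.989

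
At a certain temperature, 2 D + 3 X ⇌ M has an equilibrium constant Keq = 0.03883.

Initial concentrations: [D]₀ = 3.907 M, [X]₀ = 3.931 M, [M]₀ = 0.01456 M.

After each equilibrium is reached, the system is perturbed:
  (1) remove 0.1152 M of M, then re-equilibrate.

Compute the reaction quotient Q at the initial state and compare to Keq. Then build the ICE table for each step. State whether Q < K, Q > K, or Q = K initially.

Q₀ = 1.5702e-05; Q < K (proceeds forward)

Q₀ = 1.5702e-05 vs Keq = 0.03883 ⇒ Q<K, forward
Step 1:
                  D         X         M
  init        3.907     3.931   0.01456
  Δ          -1.579    -2.368    0.7893
  eq          2.328     1.563    0.8039
  solve Keq expr → x = 0.7893; check Q = 0.03883
Then remove 0.1152 M of M.
Step 2:
                  D         X         M
  init        2.328     1.563    0.6887
  Δ         -0.0343  -0.05144   0.01715
  eq          2.294     1.512    0.7058
  solve Keq expr → x = 0.01715; check Q = 0.03883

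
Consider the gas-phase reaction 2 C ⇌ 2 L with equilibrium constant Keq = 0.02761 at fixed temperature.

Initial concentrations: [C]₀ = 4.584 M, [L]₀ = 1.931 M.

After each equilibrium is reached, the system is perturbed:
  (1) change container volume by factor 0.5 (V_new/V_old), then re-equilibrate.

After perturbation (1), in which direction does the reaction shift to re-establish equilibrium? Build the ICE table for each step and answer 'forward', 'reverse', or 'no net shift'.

Direction: no net shift

Q₀ = 0.1774 vs Keq = 0.02761 ⇒ Q>K, reverse
Step 1:
                    C           L
  Initial       4.584       1.931
  Change        1.003      -1.003
  Equil         5.587      0.9283
  solve Keq expr → x = -0.5013; check Q = 0.02761
Then change container volume by factor 0.5 (V_new/V_old).
Step 2:
                    C           L
  Initial       11.17       1.857
  Change            0           0
  Equil         11.17       1.857
  solve Keq expr → x = 0; check Q = 0.02761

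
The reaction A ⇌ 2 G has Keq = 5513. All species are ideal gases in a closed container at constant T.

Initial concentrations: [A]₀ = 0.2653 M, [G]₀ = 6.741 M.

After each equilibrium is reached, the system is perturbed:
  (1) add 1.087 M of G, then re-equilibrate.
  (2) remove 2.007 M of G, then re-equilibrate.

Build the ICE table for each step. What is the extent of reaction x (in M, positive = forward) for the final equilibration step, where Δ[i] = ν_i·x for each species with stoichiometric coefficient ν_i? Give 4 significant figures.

Q₀ = 171.3 vs Keq = 5513 ⇒ Q<K, forward
Step 1:
                   A          G
  init        0.2653      6.741
  Δ          -0.2558     0.5115
  eq        0.009541      7.253
  solve Keq expr → x = 0.2558; check Q = 5513
Then add 1.087 M of G.
Step 2:
                   A          G
  init      0.009541       8.34
  Δ         0.003056  -0.006112
  eq          0.0126      8.333
  solve Keq expr → x = -0.003056; check Q = 5513
Then remove 2.007 M of G.
Step 3:
                   A          G
  init        0.0126      6.326
  Δ        -0.005312    0.01062
  eq        0.007284      6.337
  solve Keq expr → x = 0.005312; check Q = 5513

x = 0.005312 M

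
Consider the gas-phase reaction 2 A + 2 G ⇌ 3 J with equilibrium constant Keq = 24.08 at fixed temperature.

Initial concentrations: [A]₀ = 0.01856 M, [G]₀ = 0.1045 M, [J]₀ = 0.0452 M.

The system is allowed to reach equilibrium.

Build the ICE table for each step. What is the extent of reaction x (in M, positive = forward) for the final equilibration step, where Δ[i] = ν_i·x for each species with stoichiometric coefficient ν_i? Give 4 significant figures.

x = -4.2576e-05 M

Q₀ = 24.55 vs Keq = 24.08 ⇒ Q>K, reverse
Step 1:
                  A         G         J
  Initial   0.01856    0.1045    0.0452
  Change  8.5151e-05 8.5151e-05 -1.2773e-04
  Equil     0.01865    0.1046   0.04507
  solve Keq expr → x = -4.2576e-05; check Q = 24.08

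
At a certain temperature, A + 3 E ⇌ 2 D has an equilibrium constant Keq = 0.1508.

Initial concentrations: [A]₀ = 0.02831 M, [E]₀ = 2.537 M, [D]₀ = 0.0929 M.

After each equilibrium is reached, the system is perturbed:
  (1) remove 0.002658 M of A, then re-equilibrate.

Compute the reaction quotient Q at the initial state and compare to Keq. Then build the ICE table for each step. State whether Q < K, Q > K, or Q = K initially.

Q₀ = 0.01867 vs Keq = 0.1508 ⇒ Q<K, forward
Step 1:
                    A           E           D
  I           0.02831       2.537      0.0929
  C          -0.02048    -0.06143     0.04096
  E          0.007832       2.476      0.1339
  solve Keq expr → x = 0.02048; check Q = 0.1508
Then remove 0.002658 M of A.
Step 2:
                    A           E           D
  I          0.005174       2.476      0.1339
  C          0.002115    0.006344   -0.004229
  E          0.007288       2.482      0.1296
  solve Keq expr → x = -0.002115; check Q = 0.1508

Q₀ = 0.01867; Q < K (proceeds forward)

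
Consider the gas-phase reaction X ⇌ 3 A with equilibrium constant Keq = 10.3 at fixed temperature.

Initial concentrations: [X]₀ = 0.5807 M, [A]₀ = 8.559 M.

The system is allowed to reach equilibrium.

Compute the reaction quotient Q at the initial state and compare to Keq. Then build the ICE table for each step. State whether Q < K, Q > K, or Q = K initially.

Q₀ = 1080 vs Keq = 10.3 ⇒ Q>K, reverse
Step 1:
                   X          A
  I           0.5807      8.559
  C            1.875     -5.624
  E            2.455      2.935
  solve Keq expr → x = -1.875; check Q = 10.3

Q₀ = 1080; Q > K (proceeds reverse)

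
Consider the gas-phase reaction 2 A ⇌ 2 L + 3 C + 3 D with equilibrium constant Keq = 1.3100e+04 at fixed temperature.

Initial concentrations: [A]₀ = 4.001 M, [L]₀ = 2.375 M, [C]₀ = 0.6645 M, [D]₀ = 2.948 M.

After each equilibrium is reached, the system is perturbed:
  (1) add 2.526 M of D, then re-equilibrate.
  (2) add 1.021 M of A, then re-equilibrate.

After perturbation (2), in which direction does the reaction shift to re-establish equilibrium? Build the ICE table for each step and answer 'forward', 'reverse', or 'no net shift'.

Q₀ = 2.649 vs Keq = 1.3100e+04 ⇒ Q<K, forward
Step 1:
                   A          L          C          D
  init         4.001      2.375     0.6645      2.948
  Δ           -1.623      1.623      2.434      2.434
  eq           2.378      3.998      3.098      5.382
  solve Keq expr → x = 0.8113; check Q = 1.3100e+04
Then add 2.526 M of D.
Step 2:
                   A          L          C          D
  init         2.378      3.998      3.098      7.908
  Δ           0.3317    -0.3317    -0.4976    -0.4976
  eq            2.71      3.666      2.601       7.41
  solve Keq expr → x = -0.1659; check Q = 1.3100e+04
Then add 1.021 M of A.
Step 3:
                   A          L          C          D
  init         3.731      3.666      2.601       7.41
  Δ          -0.1927     0.1927      0.289      0.289
  eq           3.538      3.859       2.89      7.699
  solve Keq expr → x = 0.09635; check Q = 1.3100e+04

Direction: forward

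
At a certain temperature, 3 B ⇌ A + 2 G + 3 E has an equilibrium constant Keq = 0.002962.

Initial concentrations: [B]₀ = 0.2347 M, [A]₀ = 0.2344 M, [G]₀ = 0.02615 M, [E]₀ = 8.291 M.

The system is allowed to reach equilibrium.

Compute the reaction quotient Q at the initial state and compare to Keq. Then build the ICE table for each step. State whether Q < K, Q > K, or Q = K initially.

Q₀ = 7.066; Q > K (proceeds reverse)

Q₀ = 7.066 vs Keq = 0.002962 ⇒ Q>K, reverse
Step 1:
                   B          A          G          E
  Initial     0.2347     0.2344    0.02615      8.291
  Change     0.03818   -0.01273   -0.02545   -0.03818
  Equil       0.2729     0.2217 6.9502e-04      8.253
  solve Keq expr → x = -0.01273; check Q = 0.002962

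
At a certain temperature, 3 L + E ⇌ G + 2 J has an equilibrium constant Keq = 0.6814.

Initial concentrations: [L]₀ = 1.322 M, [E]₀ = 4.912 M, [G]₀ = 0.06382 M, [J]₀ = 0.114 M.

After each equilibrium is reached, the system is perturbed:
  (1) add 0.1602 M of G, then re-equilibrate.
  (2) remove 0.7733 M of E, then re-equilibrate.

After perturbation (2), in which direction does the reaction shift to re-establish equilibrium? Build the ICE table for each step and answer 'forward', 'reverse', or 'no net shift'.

Q₀ = 7.3083e-05 vs Keq = 0.6814 ⇒ Q<K, forward
Step 1:
                   L          E          G          J
  I            1.322      4.912    0.06382      0.114
  C          -0.9238    -0.3079     0.3079     0.6159
  E           0.3982      4.604     0.3718     0.7299
  solve Keq expr → x = 0.3079; check Q = 0.6814
Then add 0.1602 M of G.
Step 2:
                   L          E          G          J
  I           0.3982      4.604      0.532     0.7299
  C          0.03667    0.01222   -0.01222   -0.02445
  E           0.4348      4.616     0.5197     0.7054
  solve Keq expr → x = -0.01222; check Q = 0.6814
Then remove 0.7733 M of E.
Step 3:
                   L          E          G          J
  I           0.4348      3.843     0.5197     0.7054
  C          0.01953    0.00651   -0.00651   -0.01302
  E           0.4544      3.849     0.5132     0.6924
  solve Keq expr → x = -0.00651; check Q = 0.6814

Direction: reverse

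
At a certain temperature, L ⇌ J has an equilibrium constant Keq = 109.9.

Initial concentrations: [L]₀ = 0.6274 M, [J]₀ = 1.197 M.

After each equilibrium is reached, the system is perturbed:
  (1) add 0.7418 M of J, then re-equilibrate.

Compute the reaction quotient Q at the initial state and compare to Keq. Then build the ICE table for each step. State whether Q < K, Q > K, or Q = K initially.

Q₀ = 1.908 vs Keq = 109.9 ⇒ Q<K, forward
Step 1:
                   L          J
  init        0.6274      1.197
  Δ          -0.6109     0.6109
  eq         0.01645      1.808
  solve Keq expr → x = 0.6109; check Q = 109.9
Then add 0.7418 M of J.
Step 2:
                   L          J
  init       0.01645       2.55
  Δ         0.006689  -0.006689
  eq         0.02314      2.543
  solve Keq expr → x = -0.006689; check Q = 109.9

Q₀ = 1.908; Q < K (proceeds forward)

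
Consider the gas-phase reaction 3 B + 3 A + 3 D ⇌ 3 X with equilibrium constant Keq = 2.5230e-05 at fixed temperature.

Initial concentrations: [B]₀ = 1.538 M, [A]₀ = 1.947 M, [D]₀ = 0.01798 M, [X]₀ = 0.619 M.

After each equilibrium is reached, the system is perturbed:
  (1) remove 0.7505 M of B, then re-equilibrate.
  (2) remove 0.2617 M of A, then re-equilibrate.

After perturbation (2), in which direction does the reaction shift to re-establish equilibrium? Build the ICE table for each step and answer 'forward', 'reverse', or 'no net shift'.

Direction: reverse

Q₀ = 1520 vs Keq = 2.5230e-05 ⇒ Q>K, reverse
Step 1:
                  B         A         D         X
  init        1.538     1.947   0.01798     0.619
  Δ          0.5355    0.5355    0.5355   -0.5355
  eq          2.073     2.482    0.5534   0.08355
  solve Keq expr → x = -0.1785; check Q = 2.5230e-05
Then remove 0.7505 M of B.
Step 2:
                  B         A         D         X
  init        1.323     2.482    0.5534   0.08355
  Δ         0.02604   0.02604   0.02604  -0.02604
  eq          1.349     2.508    0.5795   0.05751
  solve Keq expr → x = -0.008679; check Q = 2.5230e-05
Then remove 0.2617 M of A.
Step 3:
                  B         A         D         X
  init        1.349     2.247    0.5795   0.05751
  Δ        0.005214  0.005214  0.005214 -0.005214
  eq          1.354     2.252    0.5847    0.0523
  solve Keq expr → x = -0.001738; check Q = 2.5230e-05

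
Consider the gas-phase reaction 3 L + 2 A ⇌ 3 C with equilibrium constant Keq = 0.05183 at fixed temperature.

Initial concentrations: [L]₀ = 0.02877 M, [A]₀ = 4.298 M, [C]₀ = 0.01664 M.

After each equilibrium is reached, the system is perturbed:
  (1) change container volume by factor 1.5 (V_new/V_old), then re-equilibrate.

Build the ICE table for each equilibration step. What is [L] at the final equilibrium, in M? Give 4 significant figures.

[L]_eq = 0.01728 M

Q₀ = 0.01047 vs Keq = 0.05183 ⇒ Q<K, forward
Step 1:
                  L         A         C
  I         0.02877     4.298   0.01664
  C       -0.005894 -0.003929  0.005894
  E         0.02288     4.294   0.02253
  solve Keq expr → x = 0.001965; check Q = 0.05183
Then change container volume by factor 1.5 (V_new/V_old).
Step 2:
                  L         A         C
  I         0.01525     2.863   0.01502
  C        0.002029  0.001353 -0.002029
  E         0.01728     2.864   0.01299
  solve Keq expr → x = -6.7631e-04; check Q = 0.05183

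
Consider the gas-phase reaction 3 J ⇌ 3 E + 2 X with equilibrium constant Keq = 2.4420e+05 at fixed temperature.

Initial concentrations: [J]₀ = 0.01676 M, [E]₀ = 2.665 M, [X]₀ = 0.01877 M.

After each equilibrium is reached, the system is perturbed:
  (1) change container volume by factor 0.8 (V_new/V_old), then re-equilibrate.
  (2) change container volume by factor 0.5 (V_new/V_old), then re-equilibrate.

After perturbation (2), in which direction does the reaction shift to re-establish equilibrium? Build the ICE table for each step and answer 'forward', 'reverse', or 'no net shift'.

Q₀ = 1416 vs Keq = 2.4420e+05 ⇒ Q<K, forward
Step 1:
                    J           E           X
  init        0.01676       2.665     0.01877
  Δ          -0.01287     0.01287    0.008581
  eq         0.003889       2.678     0.02735
  solve Keq expr → x = 0.00429; check Q = 2.4420e+05
Then change container volume by factor 0.8 (V_new/V_old).
Step 2:
                    J           E           X
  init       0.004861       3.347     0.03419
  Δ        7.2523e-04 -7.2523e-04 -4.8349e-04
  eq         0.005587       3.347      0.0337
  solve Keq expr → x = -2.4174e-04; check Q = 2.4420e+05
Then change container volume by factor 0.5 (V_new/V_old).
Step 3:
                    J           E           X
  init        0.01117       6.693     0.06741
  Δ          0.005857   -0.005857   -0.003904
  eq          0.01703       6.687     0.06351
  solve Keq expr → x = -0.001952; check Q = 2.4420e+05

Direction: reverse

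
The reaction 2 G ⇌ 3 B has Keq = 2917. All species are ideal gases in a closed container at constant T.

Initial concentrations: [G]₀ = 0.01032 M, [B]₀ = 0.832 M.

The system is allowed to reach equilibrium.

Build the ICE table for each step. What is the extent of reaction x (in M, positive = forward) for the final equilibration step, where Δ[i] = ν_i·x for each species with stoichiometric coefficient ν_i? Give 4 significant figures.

Q₀ = 5408 vs Keq = 2917 ⇒ Q>K, reverse
Step 1:
                  G         B
  I         0.01032     0.832
  C        0.003595 -0.005392
  E         0.01391    0.8266
  solve Keq expr → x = -0.001797; check Q = 2917

x = -0.001797 M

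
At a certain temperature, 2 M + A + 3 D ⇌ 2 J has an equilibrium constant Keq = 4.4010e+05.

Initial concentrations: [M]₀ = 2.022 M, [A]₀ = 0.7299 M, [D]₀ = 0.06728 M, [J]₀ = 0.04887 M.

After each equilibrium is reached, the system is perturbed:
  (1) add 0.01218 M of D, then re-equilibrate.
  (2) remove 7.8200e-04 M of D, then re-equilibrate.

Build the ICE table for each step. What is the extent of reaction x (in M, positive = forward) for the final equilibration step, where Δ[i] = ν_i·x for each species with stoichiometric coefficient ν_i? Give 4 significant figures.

Q₀ = 2.628 vs Keq = 4.4010e+05 ⇒ Q<K, forward
Step 1:
                    M           A           D           J
  I             2.022      0.7299     0.06728     0.04887
  C          -0.04358    -0.02179    -0.06537     0.04358
  E             1.978      0.7081    0.001914     0.09245
  solve Keq expr → x = 0.02179; check Q = 4.4010e+05
Then add 0.01218 M of D.
Step 2:
                    M           A           D           J
  I             1.978      0.7081     0.01409     0.09245
  C         -0.008041    -0.00402    -0.01206    0.008041
  E              1.97      0.7041    0.002032      0.1005
  solve Keq expr → x = 0.00402; check Q = 4.4010e+05
Then remove 7.8200e-04 M of D.
Step 3:
                    M           A           D           J
  I              1.97      0.7041     0.00125      0.1005
  C        5.1629e-04  2.5814e-04  7.7443e-04 -5.1629e-04
  E             1.971      0.7043    0.002025     0.09997
  solve Keq expr → x = -2.5814e-04; check Q = 4.4010e+05

x = -2.5814e-04 M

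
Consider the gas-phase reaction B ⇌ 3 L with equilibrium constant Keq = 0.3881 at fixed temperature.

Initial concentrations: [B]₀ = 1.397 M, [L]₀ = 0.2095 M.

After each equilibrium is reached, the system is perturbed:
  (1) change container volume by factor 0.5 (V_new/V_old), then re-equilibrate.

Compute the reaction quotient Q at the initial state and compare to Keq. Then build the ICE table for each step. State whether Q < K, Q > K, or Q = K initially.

Q₀ = 0.006582; Q < K (proceeds forward)

Q₀ = 0.006582 vs Keq = 0.3881 ⇒ Q<K, forward
Step 1:
                  B         L
  init        1.397    0.2095
  Δ         -0.1891    0.5673
  eq          1.208    0.7768
  solve Keq expr → x = 0.1891; check Q = 0.3881
Then change container volume by factor 0.5 (V_new/V_old).
Step 2:
                  B         L
  init        2.416     1.554
  Δ          0.1836   -0.5507
  eq          2.599     1.003
  solve Keq expr → x = -0.1836; check Q = 0.3881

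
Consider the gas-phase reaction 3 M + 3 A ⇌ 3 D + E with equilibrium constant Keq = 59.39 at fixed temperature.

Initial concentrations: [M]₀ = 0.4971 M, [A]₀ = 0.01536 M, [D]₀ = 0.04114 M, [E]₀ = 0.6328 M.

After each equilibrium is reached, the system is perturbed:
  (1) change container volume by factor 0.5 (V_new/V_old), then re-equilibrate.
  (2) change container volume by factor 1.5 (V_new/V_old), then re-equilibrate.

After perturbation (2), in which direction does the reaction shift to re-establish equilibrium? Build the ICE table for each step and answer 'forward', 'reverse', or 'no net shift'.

Direction: reverse

Q₀ = 98.98 vs Keq = 59.39 ⇒ Q>K, reverse
Step 1:
                    M           A           D           E
  Initial      0.4971     0.01536     0.04114      0.6328
  Change     0.001926    0.001926   -0.001926 -6.4195e-04
  Equil         0.499     0.01729     0.03921      0.6322
  solve Keq expr → x = -6.4195e-04; check Q = 59.39
Then change container volume by factor 0.5 (V_new/V_old).
Step 2:
                    M           A           D           E
  Initial      0.9981     0.03457     0.07843       1.264
  Change    -0.009806   -0.009806    0.009806    0.003269
  Equil        0.9882     0.02477     0.08823       1.268
  solve Keq expr → x = 0.003269; check Q = 59.39
Then change container volume by factor 1.5 (V_new/V_old).
Step 3:
                    M           A           D           E
  Initial      0.6588     0.01651     0.05882      0.8451
  Change     0.003657    0.003657   -0.003657   -0.001219
  Equil        0.6625     0.02017     0.05517      0.8438
  solve Keq expr → x = -0.001219; check Q = 59.39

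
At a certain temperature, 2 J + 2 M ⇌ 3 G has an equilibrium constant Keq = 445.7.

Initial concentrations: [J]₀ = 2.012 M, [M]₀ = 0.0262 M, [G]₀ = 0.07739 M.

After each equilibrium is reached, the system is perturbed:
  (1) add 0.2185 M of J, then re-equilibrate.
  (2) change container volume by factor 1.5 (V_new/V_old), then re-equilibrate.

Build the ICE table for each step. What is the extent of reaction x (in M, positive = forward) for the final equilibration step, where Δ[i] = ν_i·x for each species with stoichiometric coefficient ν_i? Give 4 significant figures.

x = -6.1834e-05 M

Q₀ = 0.1668 vs Keq = 445.7 ⇒ Q<K, forward
Step 1:
                    J           M           G
  Initial       2.012      0.0262     0.07739
  Change     -0.02527    -0.02527      0.0379
  Equil         1.987  9.3331e-04      0.1153
  solve Keq expr → x = 0.01263; check Q = 445.7
Then add 0.2185 M of J.
Step 2:
                    J           M           G
  Initial       2.205  9.3331e-04      0.1153
  Change  -9.0947e-05 -9.0947e-05  1.3642e-04
  Equil         2.205  8.4236e-04      0.1154
  solve Keq expr → x = 4.5474e-05; check Q = 445.7
Then change container volume by factor 1.5 (V_new/V_old).
Step 3:
                    J           M           G
  Initial        1.47  5.6158e-04     0.07695
  Change   1.2367e-04  1.2367e-04 -1.8550e-04
  Equil          1.47  6.8524e-04     0.07677
  solve Keq expr → x = -6.1834e-05; check Q = 445.7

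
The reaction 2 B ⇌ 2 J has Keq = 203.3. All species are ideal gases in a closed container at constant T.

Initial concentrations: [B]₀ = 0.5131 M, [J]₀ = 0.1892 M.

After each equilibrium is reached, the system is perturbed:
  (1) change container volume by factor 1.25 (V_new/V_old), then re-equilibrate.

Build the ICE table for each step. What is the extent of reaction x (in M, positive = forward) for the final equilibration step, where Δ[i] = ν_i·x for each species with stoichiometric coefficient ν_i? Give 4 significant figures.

Q₀ = 0.136 vs Keq = 203.3 ⇒ Q<K, forward
Step 1:
                    B           J
  init         0.5131      0.1892
  Δ           -0.4671      0.4671
  eq          0.04603      0.6563
  solve Keq expr → x = 0.2335; check Q = 203.3
Then change container volume by factor 1.25 (V_new/V_old).
Step 2:
                    B           J
  init        0.03682       0.525
  Δ                 0           0
  eq          0.03682       0.525
  solve Keq expr → x = 0; check Q = 203.3

x = 0 M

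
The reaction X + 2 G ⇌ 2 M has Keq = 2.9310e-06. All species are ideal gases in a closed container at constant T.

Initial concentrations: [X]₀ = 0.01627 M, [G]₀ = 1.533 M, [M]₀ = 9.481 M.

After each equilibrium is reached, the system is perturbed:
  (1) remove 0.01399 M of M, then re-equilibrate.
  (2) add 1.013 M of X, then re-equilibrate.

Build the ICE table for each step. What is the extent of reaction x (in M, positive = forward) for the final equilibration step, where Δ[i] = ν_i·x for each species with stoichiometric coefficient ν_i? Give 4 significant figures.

Q₀ = 2351 vs Keq = 2.9310e-06 ⇒ Q>K, reverse
Step 1:
                   X          G          M
  Initial    0.01627      1.533      9.481
  Change        4.72       9.44      -9.44
  Equil        4.736      10.97    0.04088
  solve Keq expr → x = -4.72; check Q = 2.9310e-06
Then remove 0.01399 M of M.
Step 2:
                   X          G          M
  Initial      4.736      10.97    0.02689
  Change   -0.006954   -0.01391    0.01391
  Equil        4.729      10.96     0.0408
  solve Keq expr → x = 0.006954; check Q = 2.9310e-06
Then add 1.013 M of X.
Step 3:
                   X          G          M
  Initial      5.742      10.96     0.0408
  Change   -0.002066  -0.004133   0.004133
  Equil         5.74      10.96    0.04494
  solve Keq expr → x = 0.002066; check Q = 2.9310e-06

x = 0.002066 M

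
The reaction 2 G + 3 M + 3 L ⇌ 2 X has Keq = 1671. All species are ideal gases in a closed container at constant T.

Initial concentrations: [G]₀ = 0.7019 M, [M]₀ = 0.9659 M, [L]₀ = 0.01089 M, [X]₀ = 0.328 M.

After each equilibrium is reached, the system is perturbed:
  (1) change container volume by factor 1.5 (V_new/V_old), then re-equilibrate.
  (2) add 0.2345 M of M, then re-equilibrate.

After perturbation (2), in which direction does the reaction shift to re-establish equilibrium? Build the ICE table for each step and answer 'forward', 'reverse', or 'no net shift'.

Direction: forward

Q₀ = 1.8764e+05 vs Keq = 1671 ⇒ Q>K, reverse
Step 1:
                  G         M         L         X
  Initial    0.7019    0.9659   0.01089     0.328
  Change    0.02411   0.03617   0.03617  -0.02411
  Equil       0.726     1.002   0.04706    0.3039
  solve Keq expr → x = -0.01206; check Q = 1671
Then change container volume by factor 1.5 (V_new/V_old).
Step 2:
                  G         M         L         X
  Initial     0.484     0.668   0.03137    0.2026
  Change    0.01999   0.02998   0.02998  -0.01999
  Equil       0.504     0.698   0.06136    0.1826
  solve Keq expr → x = -0.009995; check Q = 1671
Then add 0.2345 M of M.
Step 3:
                  G         M         L         X
  Initial     0.504    0.9325   0.06136    0.1826
  Change  -0.008534   -0.0128   -0.0128  0.008534
  Equil      0.4955    0.9197   0.04856    0.1911
  solve Keq expr → x = 0.004267; check Q = 1671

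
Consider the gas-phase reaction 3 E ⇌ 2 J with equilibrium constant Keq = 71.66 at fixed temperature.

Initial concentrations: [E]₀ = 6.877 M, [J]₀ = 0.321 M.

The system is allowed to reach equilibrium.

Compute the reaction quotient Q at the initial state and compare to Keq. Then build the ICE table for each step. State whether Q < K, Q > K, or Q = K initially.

Q₀ = 3.1682e-04 vs Keq = 71.66 ⇒ Q<K, forward
Step 1:
                  E         J
  I           6.877     0.321
  C          -6.224     4.149
  E          0.6533      4.47
  solve Keq expr → x = 2.075; check Q = 71.66

Q₀ = 3.1682e-04; Q < K (proceeds forward)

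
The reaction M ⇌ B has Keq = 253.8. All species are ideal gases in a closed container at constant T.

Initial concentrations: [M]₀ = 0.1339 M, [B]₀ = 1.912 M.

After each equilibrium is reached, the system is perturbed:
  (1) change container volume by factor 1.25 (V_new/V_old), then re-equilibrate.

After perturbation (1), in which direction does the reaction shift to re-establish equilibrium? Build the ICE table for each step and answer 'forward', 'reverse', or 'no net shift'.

Q₀ = 14.28 vs Keq = 253.8 ⇒ Q<K, forward
Step 1:
                    M           B
  I            0.1339       1.912
  C           -0.1259      0.1259
  E          0.008029       2.038
  solve Keq expr → x = 0.1259; check Q = 253.8
Then change container volume by factor 1.25 (V_new/V_old).
Step 2:
                    M           B
  I          0.006424        1.63
  C                 0           0
  E          0.006424        1.63
  solve Keq expr → x = 0; check Q = 253.8

Direction: no net shift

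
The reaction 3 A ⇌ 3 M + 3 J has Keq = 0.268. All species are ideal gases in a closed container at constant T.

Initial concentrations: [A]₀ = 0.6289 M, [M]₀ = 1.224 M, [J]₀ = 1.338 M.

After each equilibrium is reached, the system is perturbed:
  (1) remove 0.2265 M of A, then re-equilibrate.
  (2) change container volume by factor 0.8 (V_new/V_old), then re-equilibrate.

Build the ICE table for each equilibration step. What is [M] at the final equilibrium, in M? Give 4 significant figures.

[M]_eq = 0.817 M

Q₀ = 17.66 vs Keq = 0.268 ⇒ Q>K, reverse
Step 1:
                   A          M          J
  Initial     0.6289      1.224      1.338
  Change      0.4464    -0.4464    -0.4464
  Equil        1.075     0.7776     0.8916
  solve Keq expr → x = -0.1488; check Q = 0.268
Then remove 0.2265 M of A.
Step 2:
                   A          M          J
  Initial     0.8488     0.7776     0.8916
  Change     0.06493   -0.06493   -0.06493
  Equil       0.9137     0.7127     0.8267
  solve Keq expr → x = -0.02164; check Q = 0.268
Then change container volume by factor 0.8 (V_new/V_old).
Step 3:
                   A          M          J
  Initial      1.142     0.8908      1.033
  Change     0.07379   -0.07379   -0.07379
  Equil        1.216      0.817     0.9595
  solve Keq expr → x = -0.0246; check Q = 0.268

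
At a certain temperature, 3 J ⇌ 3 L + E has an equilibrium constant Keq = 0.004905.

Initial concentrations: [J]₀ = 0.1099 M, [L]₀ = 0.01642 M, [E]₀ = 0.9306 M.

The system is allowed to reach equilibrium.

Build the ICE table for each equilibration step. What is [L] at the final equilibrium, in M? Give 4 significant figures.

Q₀ = 0.003104 vs Keq = 0.004905 ⇒ Q<K, forward
Step 1:
                   J          L          E
  I           0.1099    0.01642     0.9306
  C          -0.0023     0.0023 7.6682e-04
  E           0.1076    0.01872     0.9314
  solve Keq expr → x = 7.6682e-04; check Q = 0.004905

[L]_eq = 0.01872 M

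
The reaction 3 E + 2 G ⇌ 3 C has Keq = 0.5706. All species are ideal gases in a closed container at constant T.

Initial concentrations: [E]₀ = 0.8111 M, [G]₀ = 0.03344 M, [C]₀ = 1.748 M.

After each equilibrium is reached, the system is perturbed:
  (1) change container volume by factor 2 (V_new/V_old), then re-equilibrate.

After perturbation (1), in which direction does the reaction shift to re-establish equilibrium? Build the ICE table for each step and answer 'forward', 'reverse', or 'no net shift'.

Q₀ = 8951 vs Keq = 0.5706 ⇒ Q>K, reverse
Step 1:
                  E         G         C
  Initial    0.8111   0.03344     1.748
  Change     0.8143    0.5429   -0.8143
  Equil       1.625    0.5763    0.9337
  solve Keq expr → x = -0.2714; check Q = 0.5706
Then change container volume by factor 2 (V_new/V_old).
Step 2:
                  E         G         C
  Initial    0.8127    0.2882    0.4668
  Change    0.09333   0.06222  -0.09333
  Equil       0.906    0.3504    0.3735
  solve Keq expr → x = -0.03111; check Q = 0.5706

Direction: reverse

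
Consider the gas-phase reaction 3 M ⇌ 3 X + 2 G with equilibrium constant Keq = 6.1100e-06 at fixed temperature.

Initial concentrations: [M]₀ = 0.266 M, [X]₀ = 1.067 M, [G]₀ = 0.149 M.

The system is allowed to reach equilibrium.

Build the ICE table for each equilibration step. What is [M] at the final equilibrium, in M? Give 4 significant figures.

[M]_eq = 0.4879 M

Q₀ = 1.433 vs Keq = 6.1100e-06 ⇒ Q>K, reverse
Step 1:
                  M         X         G
  init        0.266     1.067     0.149
  Δ          0.2219   -0.2219   -0.1479
  eq         0.4879    0.8451  0.001084
  solve Keq expr → x = -0.07396; check Q = 6.1100e-06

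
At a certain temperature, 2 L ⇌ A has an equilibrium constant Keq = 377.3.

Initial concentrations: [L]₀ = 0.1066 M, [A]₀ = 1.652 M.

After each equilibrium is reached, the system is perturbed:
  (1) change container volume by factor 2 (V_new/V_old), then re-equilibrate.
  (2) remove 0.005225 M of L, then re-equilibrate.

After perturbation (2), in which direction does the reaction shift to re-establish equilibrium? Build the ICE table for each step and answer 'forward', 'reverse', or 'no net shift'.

Direction: reverse

Q₀ = 145.4 vs Keq = 377.3 ⇒ Q<K, forward
Step 1:
                   L          A
  Initial     0.1066      1.652
  Change    -0.04003    0.02002
  Equil      0.06657      1.672
  solve Keq expr → x = 0.02002; check Q = 377.3
Then change container volume by factor 2 (V_new/V_old).
Step 2:
                   L          A
  Initial    0.03328      0.836
  Change      0.0136  -0.006798
  Equil      0.04688     0.8292
  solve Keq expr → x = -0.006798; check Q = 377.3
Then remove 0.005225 M of L.
Step 3:
                   L          A
  Initial    0.04166     0.8292
  Change    0.005152  -0.002576
  Equil      0.04681     0.8266
  solve Keq expr → x = -0.002576; check Q = 377.3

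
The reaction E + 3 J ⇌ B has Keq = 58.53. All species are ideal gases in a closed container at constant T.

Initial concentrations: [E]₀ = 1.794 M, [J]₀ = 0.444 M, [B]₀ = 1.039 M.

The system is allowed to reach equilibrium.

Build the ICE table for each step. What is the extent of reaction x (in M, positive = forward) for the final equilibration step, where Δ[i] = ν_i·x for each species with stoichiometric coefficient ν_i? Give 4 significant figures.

x = 0.07375 M

Q₀ = 6.617 vs Keq = 58.53 ⇒ Q<K, forward
Step 1:
                  E         J         B
  init        1.794     0.444     1.039
  Δ        -0.07375   -0.2213   0.07375
  eq           1.72    0.2227     1.113
  solve Keq expr → x = 0.07375; check Q = 58.53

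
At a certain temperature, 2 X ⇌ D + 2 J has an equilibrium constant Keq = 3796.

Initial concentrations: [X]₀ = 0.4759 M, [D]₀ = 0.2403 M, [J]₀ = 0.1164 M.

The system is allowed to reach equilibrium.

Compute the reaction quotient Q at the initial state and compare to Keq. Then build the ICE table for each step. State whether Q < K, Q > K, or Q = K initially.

Q₀ = 0.01438; Q < K (proceeds forward)

Q₀ = 0.01438 vs Keq = 3796 ⇒ Q<K, forward
Step 1:
                   X          D          J
  I           0.4759     0.2403     0.1164
  C          -0.4693     0.2347     0.4693
  E         0.006552      0.475     0.5857
  solve Keq expr → x = 0.2347; check Q = 3796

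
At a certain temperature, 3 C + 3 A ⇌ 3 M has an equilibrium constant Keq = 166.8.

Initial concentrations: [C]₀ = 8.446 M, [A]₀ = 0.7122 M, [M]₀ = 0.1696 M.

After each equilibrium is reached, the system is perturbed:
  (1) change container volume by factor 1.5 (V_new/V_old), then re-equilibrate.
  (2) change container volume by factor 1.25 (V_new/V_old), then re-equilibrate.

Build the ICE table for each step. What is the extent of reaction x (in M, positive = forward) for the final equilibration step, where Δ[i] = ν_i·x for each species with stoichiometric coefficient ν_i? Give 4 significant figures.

x = -0.001267 M

Q₀ = 2.2414e-05 vs Keq = 166.8 ⇒ Q<K, forward
Step 1:
                  C         A         M
  Initial     8.446    0.7122    0.1696
  Change     -0.692    -0.692     0.692
  Equil       7.754   0.02019    0.8616
  solve Keq expr → x = 0.2307; check Q = 166.8
Then change container volume by factor 1.5 (V_new/V_old).
Step 2:
                  C         A         M
  Initial     5.169   0.01346    0.5744
  Change   0.006476  0.006476 -0.006476
  Equil       5.176   0.01993    0.5679
  solve Keq expr → x = -0.002159; check Q = 166.8
Then change container volume by factor 1.25 (V_new/V_old).
Step 3:
                  C         A         M
  Initial     4.141   0.01595    0.4543
  Change   0.003802  0.003802 -0.003802
  Equil       4.144   0.01975    0.4505
  solve Keq expr → x = -0.001267; check Q = 166.8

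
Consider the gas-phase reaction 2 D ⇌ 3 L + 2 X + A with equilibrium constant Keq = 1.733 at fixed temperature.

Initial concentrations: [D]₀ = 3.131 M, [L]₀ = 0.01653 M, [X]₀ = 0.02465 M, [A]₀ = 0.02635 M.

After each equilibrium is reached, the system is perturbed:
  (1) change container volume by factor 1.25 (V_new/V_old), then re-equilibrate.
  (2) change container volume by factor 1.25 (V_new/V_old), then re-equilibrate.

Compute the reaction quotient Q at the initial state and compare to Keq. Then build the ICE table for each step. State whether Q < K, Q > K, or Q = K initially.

Q₀ = 7.3768e-12 vs Keq = 1.733 ⇒ Q<K, forward
Step 1:
                  D         L         X         A
  I           3.131   0.01653   0.02465   0.02635
  C          -1.223     1.835     1.223    0.6117
  E           1.908     1.852     1.248     0.638
  solve Keq expr → x = 0.6117; check Q = 1.733
Then change container volume by factor 1.25 (V_new/V_old).
Step 2:
                  D         L         X         A
  I           1.526     1.481    0.9984    0.5104
  C         -0.1269    0.1903    0.1269   0.06343
  E           1.399     1.672     1.125    0.5738
  solve Keq expr → x = 0.06343; check Q = 1.733
Then change container volume by factor 1.25 (V_new/V_old).
Step 3:
                  D         L         X         A
  I           1.119     1.337    0.9002    0.4591
  C         -0.1091    0.1637    0.1091   0.05455
  E            1.01     1.501     1.009    0.5136
  solve Keq expr → x = 0.05455; check Q = 1.733

Q₀ = 7.3768e-12; Q < K (proceeds forward)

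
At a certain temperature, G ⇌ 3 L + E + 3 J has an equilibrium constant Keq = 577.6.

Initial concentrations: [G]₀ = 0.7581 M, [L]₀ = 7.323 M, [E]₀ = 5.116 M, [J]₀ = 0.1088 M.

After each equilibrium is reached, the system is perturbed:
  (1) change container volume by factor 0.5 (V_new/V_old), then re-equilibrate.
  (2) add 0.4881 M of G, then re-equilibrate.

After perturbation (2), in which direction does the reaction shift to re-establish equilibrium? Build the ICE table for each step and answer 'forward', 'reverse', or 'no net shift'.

Direction: forward

Q₀ = 3.413 vs Keq = 577.6 ⇒ Q<K, forward
Step 1:
                   G          L          E          J
  init        0.7581      7.323      5.116     0.1088
  Δ          -0.1395     0.4184     0.1395     0.4184
  eq          0.6186      7.741      5.255     0.5272
  solve Keq expr → x = 0.1395; check Q = 577.6
Then change container volume by factor 0.5 (V_new/V_old).
Step 2:
                   G          L          E          J
  init         1.237      15.48      10.51      1.054
  Δ           0.2524    -0.7572    -0.2524    -0.7572
  eq            1.49      14.73      10.26     0.2973
  solve Keq expr → x = -0.2524; check Q = 577.6
Then add 0.4881 M of G.
Step 3:
                   G          L          E          J
  init         1.978      14.73      10.26     0.2973
  Δ        -0.009403    0.02821   0.009403    0.02821
  eq           1.968      14.75      10.27     0.3255
  solve Keq expr → x = 0.009403; check Q = 577.6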